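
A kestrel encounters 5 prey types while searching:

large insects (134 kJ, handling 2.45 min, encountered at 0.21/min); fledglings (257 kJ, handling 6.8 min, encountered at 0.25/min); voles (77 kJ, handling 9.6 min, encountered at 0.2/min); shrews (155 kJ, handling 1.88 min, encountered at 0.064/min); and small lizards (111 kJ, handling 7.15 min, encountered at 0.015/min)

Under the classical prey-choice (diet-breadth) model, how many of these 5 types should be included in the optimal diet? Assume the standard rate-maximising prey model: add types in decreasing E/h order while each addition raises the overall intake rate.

Profitabilities (E/h, kJ/min): shrews 82.4, large insects 54.7, fledglings 37.8, small lizards 15.5, voles 8.02. Add prey in this order while the next type's profitability exceeds the intake rate on those already taken.
Rate on top 1: 8.855. large insects: 54.7 > 8.855 → include.
Rate on top 2: 23.28. fledglings: 37.8 > 23.28 → include.
Rate on top 3: 30.68. small lizards: 15.5 < 30.68 → exclude; stop.
Optimal diet: shrews, large insects, fledglings — 3 of 5 types.

3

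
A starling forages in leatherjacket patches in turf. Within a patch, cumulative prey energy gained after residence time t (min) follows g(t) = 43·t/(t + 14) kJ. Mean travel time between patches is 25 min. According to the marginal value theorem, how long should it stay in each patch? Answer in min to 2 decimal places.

By the marginal value theorem, leave when the instantaneous gain rate g'(t) equals the habitat-wide average g(t)/(T + t).
g'(t) = 43·14/(t + 14)². Setting 43·14/(t+14)² = 43t/[(t+14)(25+t)] gives 14(25+t) = t(t+14), so t² = 14×25 = 350.
t* = √350 = 18.71 min.

18.71 min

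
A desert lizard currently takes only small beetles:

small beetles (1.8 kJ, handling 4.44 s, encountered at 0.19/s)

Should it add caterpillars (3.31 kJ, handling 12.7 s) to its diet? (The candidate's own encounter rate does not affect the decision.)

Intake rate on the current diet: R = (0.19×1.8) / (1 + 0.19×4.44) = 0.342/1.844 = 0.1855 kJ/s.
caterpillars: E/h = 3.31/12.7 = 0.2606 kJ/s.
Since 0.2606 > R, including caterpillars increases the long-run rate.

Yes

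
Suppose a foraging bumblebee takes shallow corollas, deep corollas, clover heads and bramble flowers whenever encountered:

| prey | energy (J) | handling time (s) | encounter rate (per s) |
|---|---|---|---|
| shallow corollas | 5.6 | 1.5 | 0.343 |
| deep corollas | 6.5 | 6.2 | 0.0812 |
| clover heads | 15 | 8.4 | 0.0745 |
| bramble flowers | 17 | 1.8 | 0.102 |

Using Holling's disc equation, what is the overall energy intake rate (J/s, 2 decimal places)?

R = Σλ_iE_i / (1 + Σλ_ih_i)
Numerator: 0.343×5.6 + 0.0812×6.5 + 0.0745×15 + 0.102×17 = 5.3
Denominator: 1 + 0.343×1.5 + 0.0812×6.2 + 0.0745×8.4 + 0.102×1.8 = 2.827
R = 5.3/2.827 = 1.875 J/s

1.87 J/s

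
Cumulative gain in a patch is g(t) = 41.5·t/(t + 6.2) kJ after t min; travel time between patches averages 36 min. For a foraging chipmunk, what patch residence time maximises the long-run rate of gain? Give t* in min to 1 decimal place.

14.9 min

Maximise g(t)/(T+t): set derivative to zero → g'(t)(T+t) = g(t).
g'(t) = 41.5·6.2/(t + 6.2)². Setting 41.5·6.2/(t+6.2)² = 41.5t/[(t+6.2)(36+t)] gives 6.2(36+t) = t(t+6.2), so t² = 6.2×36 = 223.2.
t* = √223.2 = 14.94 min.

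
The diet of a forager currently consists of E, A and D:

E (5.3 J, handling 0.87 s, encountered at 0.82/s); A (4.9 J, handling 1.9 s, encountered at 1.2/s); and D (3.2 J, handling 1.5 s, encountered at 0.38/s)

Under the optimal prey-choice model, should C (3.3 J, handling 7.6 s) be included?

On E, A and D alone, R = ΣλE/(1+Σλh) = 11.44/4.563 = 2.507 J/s.
Profitability of C: 3.3/7.6 = 0.4342 J/s.
0.4342 < 2.507, so adding C would lower the average — exclude it.

No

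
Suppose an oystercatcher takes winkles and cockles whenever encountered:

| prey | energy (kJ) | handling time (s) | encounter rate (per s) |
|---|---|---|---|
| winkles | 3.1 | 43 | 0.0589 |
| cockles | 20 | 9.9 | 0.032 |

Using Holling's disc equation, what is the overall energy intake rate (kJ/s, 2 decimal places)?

0.21 kJ/s

Energy encountered per unit search time: 0.0589×3.1 + 0.032×20 = 0.8226 kJ/s.
Handling time per unit search time: 0.0589×43 + 0.032×9.9 = 2.85.
Rate = 0.8226/(1 + 2.85) = 0.2137 kJ/s.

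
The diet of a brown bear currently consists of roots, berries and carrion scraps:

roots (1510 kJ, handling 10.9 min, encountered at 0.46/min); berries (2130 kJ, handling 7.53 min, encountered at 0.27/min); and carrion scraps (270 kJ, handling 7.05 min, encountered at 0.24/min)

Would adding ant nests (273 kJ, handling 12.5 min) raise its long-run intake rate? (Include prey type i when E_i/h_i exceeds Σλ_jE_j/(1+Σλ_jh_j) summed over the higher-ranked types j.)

Current rate: (0.46×1510 + 0.27×2130 + 0.24×270)/(1 + 0.46×10.9 + 0.27×7.53 + 0.24×7.05) = 137 kJ/min.
ant nests: E/h = 273/12.5 = 21.84 kJ/min.
Since 21.84 < R, time spent handling ant nests is better spent searching.

No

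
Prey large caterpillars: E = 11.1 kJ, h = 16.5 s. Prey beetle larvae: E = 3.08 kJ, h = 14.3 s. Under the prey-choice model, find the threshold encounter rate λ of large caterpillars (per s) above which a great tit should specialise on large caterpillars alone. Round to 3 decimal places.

The zero-one rule: include beetle larvae iff E₂/h₂ > λE₁/(1+λh₁). Equality gives the switch point.
λE₁h₂ = E₂ + λE₂h₁ ⇒ λ = E₂/(E₁h₂ − E₂h₁) = 3.08/(158.7 − 50.82) = 0.02854 per s.

0.029 per s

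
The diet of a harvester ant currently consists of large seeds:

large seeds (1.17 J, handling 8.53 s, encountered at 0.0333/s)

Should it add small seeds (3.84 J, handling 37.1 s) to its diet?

Yes

Intake rate on the current diet: R = (0.0333×1.17) / (1 + 0.0333×8.53) = 0.03896/1.284 = 0.03034 J/s.
small seeds: E/h = 3.84/37.1 = 0.1035 J/s.
0.1035 > 0.03034, so adding small seeds raises the average — include it.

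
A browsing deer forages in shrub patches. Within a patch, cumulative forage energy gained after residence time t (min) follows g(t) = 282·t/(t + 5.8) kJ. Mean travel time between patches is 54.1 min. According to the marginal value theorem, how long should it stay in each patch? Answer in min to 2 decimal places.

17.71 min

By the marginal value theorem, leave when the instantaneous gain rate g'(t) equals the habitat-wide average g(t)/(T + t).
g'(t) = 282·5.8/(t + 5.8)². Setting 282·5.8/(t+5.8)² = 282t/[(t+5.8)(54.1+t)] gives 5.8(54.1+t) = t(t+5.8), so t² = 5.8×54.1 = 313.8.
t* = √313.8 = 17.71 min.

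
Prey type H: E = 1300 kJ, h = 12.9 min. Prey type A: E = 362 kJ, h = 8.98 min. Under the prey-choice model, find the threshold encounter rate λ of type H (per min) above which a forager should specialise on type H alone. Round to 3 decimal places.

0.052 per min

At the threshold, the rate on type H alone equals the profitability of type A: λ·1300/(1 + λ·12.9) = 362/8.98 = 40.31.
Rearranging, λ(1300 − 40.31×12.9) = 40.31, so λ = 40.31/780 = 0.05168 per min.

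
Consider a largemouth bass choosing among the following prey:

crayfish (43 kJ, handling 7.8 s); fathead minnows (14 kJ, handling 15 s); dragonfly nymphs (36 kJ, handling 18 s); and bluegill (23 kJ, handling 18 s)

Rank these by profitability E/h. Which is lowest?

Profitability E/h (kJ/s): crayfish = 43/7.8 = 5.51, fathead minnows = 14/15 = 0.933, dragonfly nymphs = 36/18 = 2, bluegill = 23/18 = 1.28.
Ranked: crayfish > dragonfly nymphs > bluegill > fathead minnows.

fathead minnows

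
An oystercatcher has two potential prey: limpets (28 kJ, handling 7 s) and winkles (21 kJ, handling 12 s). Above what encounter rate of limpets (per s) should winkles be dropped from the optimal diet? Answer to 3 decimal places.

At the threshold, the rate on limpets alone equals the profitability of winkles: λ·28/(1 + λ·7) = 21/12 = 1.75.
Rearranging, λ(28 − 1.75×7) = 1.75, so λ = 1.75/15.75 = 0.1111 per s.

0.111 per s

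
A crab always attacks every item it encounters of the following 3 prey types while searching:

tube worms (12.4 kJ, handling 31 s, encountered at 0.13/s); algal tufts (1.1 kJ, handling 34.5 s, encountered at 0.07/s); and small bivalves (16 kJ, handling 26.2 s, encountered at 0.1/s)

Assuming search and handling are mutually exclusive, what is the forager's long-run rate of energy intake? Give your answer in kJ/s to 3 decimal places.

R = (0.13×12.4 + 0.07×1.1 + 0.1×16) / (1 + 0.13×31 + 0.07×34.5 + 0.1×26.2) = 3.289/10.07 = 0.3268 kJ/s.

0.327 kJ/s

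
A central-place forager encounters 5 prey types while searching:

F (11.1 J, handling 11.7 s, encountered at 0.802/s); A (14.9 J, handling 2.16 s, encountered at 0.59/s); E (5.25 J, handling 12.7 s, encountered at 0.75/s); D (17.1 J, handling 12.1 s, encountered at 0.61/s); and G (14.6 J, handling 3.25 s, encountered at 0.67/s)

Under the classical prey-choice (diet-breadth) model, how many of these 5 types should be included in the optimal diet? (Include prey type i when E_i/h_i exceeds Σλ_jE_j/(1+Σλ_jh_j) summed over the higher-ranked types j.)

2

E/h in descending order: A 6.9, G 4.49, D 1.41, F 0.949, E 0.413 J/s. The optimal diet is the largest prefix of this list for which every included type satisfies E_i/h_i > R on the types above it.
Rate on top 1: 3.865. G: 4.49 > 3.865 → include.
Rate on top 2: 4.172. D: 1.41 < 4.172 → exclude; stop.
Optimal diet: A, G — 2 of 5 types.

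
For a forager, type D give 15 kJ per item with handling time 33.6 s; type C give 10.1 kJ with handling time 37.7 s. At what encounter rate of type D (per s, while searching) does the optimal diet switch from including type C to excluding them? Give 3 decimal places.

0.045 per s

The zero-one rule: include type C iff E₂/h₂ > λE₁/(1+λh₁). Equality gives the switch point.
λE₁h₂ = E₂ + λE₂h₁ ⇒ λ = E₂/(E₁h₂ − E₂h₁) = 10.1/(565.5 − 339.4) = 0.04466 per s.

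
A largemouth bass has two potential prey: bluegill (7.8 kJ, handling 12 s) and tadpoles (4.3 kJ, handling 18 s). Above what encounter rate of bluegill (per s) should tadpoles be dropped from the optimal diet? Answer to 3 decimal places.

The zero-one rule: include tadpoles iff E₂/h₂ > λE₁/(1+λh₁). Equality gives the switch point.
λE₁h₂ = E₂ + λE₂h₁ ⇒ λ = E₂/(E₁h₂ − E₂h₁) = 4.3/(140.4 − 51.6) = 0.04842 per s.

0.048 per s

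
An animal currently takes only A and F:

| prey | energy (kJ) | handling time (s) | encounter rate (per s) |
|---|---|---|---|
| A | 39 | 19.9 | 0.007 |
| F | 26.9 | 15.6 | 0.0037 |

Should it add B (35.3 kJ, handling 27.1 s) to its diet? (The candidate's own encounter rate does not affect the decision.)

On A and F alone, R = ΣλE/(1+Σλh) = 0.3725/1.197 = 0.3112 kJ/s.
Profitability of B: 35.3/27.1 = 1.303 kJ/s.
Since 1.303 > R, including B increases the long-run rate.

Yes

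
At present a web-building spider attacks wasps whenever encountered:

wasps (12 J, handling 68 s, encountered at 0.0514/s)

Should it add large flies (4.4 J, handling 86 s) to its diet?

No

Intake rate on the current diet: R = (0.0514×12) / (1 + 0.0514×68) = 0.6168/4.495 = 0.1372 J/s.
large flies: E/h = 4.4/86 = 0.05116 J/s.
0.05116 < 0.1372, so adding large flies would lower the average — exclude it.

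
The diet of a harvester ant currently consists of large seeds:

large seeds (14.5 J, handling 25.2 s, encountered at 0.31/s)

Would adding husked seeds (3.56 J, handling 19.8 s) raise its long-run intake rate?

Current rate: (0.31×14.5)/(1 + 0.31×25.2) = 0.5101 J/s.
Profitability of husked seeds: 3.56/19.8 = 0.1798 J/s.
0.1798 < 0.5101, so adding husked seeds would lower the average — exclude it.

No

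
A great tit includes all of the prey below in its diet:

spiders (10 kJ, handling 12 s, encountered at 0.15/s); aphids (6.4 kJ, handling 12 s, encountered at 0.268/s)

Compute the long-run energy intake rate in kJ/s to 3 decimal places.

R = Σλ_iE_i / (1 + Σλ_ih_i)
Numerator: 0.15×10 + 0.268×6.4 = 3.215
Denominator: 1 + 0.15×12 + 0.268×12 = 6.016
R = 3.215/6.016 = 0.5344 kJ/s

0.534 kJ/s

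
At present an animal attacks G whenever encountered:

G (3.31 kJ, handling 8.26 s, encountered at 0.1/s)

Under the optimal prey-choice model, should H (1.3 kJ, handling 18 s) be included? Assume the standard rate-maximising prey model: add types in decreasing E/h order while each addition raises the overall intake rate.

No

On G alone, R = ΣλE/(1+Σλh) = 0.331/1.826 = 0.1813 kJ/s.
Profitability of H: 1.3/18 = 0.07222 kJ/s.
0.07222 < 0.1813, so adding H would lower the average — exclude it.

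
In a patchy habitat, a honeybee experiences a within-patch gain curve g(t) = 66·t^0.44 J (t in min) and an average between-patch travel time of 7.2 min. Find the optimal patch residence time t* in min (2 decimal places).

Optimal t* satisfies g'(t*) = g(t*)/(T + t*).
g'(t) = 0.44·66·t^-0.56. Setting 0.44·66·t^-0.56 = 66·t^0.44/(7.2+t) gives 0.44(7.2+t) = t, so 0.56·t = 0.44×7.2.
t* = 0.44×7.2/0.56 = 5.657 min.

5.66 min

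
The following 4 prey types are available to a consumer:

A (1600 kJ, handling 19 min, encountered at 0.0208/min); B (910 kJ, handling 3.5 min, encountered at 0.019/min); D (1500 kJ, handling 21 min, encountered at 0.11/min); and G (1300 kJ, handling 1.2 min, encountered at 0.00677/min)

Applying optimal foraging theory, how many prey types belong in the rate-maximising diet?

Profitabilities (E/h, kJ/min): G 1.08e+03, B 260, A 84.2, D 71.4. Add prey in this order while the next type's profitability exceeds the intake rate on those already taken.
Rate on top 1: 8.73. B: 260 > 8.73 → include.
Rate on top 2: 24.28. A: 84.2 > 24.28 → include.
Rate on top 3: 40.39. D: 71.4 > 40.39 → include.
Optimal diet: G, B, A, D — 4 of 4 types.

4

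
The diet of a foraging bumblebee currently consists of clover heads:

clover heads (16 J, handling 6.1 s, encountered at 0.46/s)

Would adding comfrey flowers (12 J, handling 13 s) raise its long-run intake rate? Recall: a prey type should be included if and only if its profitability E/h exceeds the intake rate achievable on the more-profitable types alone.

No

Intake rate on the current diet: R = (0.46×16) / (1 + 0.46×6.1) = 7.36/3.806 = 1.934 J/s.
Profitability of comfrey flowers: 12/13 = 0.9231 J/s.
Since 0.9231 < R, time spent handling comfrey flowers is better spent searching.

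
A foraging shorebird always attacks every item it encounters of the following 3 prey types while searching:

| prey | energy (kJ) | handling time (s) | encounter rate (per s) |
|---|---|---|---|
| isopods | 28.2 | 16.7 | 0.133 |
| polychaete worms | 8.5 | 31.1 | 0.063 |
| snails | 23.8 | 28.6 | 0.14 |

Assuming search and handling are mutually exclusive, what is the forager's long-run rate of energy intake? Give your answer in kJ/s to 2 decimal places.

Energy encountered per unit search time: 0.133×28.2 + 0.063×8.5 + 0.14×23.8 = 7.618 kJ/s.
Handling time per unit search time: 0.133×16.7 + 0.063×31.1 + 0.14×28.6 = 8.184.
Rate = 7.618/(1 + 8.184) = 0.8295 kJ/s.

0.83 kJ/s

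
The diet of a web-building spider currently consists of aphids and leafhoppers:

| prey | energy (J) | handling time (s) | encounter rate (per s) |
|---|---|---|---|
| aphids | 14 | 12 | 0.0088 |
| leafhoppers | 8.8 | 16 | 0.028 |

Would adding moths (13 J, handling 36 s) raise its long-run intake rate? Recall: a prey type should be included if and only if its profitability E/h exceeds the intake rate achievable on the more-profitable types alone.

Yes

Current rate: (0.0088×14 + 0.028×8.8)/(1 + 0.0088×12 + 0.028×16) = 0.2379 J/s.
Profitability of moths: 13/36 = 0.3611 J/s.
Since 0.3611 > R, including moths increases the long-run rate.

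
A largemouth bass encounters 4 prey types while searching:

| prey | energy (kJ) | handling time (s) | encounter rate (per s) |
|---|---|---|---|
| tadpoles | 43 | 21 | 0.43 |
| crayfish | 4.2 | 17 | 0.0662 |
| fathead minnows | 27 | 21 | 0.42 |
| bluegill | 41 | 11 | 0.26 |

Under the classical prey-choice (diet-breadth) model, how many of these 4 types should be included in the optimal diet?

1

Rank by E/h (kJ/s): bluegill 3.73, tadpoles 2.05, fathead minnows 1.29, crayfish 0.247. Include each in turn until the next type's E/h falls below the running intake rate.
Rate on top 1: 2.762. tadpoles: 2.05 < 2.762 → exclude; stop.
Optimal diet: bluegill — 1 of 4 types.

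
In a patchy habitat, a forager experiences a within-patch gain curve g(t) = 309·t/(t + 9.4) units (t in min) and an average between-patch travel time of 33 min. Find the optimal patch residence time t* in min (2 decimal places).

17.61 min

Optimal t* satisfies g'(t*) = g(t*)/(T + t*).
g'(t) = 309·9.4/(t + 9.4)². Setting 309·9.4/(t+9.4)² = 309t/[(t+9.4)(33+t)] gives 9.4(33+t) = t(t+9.4), so t² = 9.4×33 = 310.2.
t* = √310.2 = 17.61 min.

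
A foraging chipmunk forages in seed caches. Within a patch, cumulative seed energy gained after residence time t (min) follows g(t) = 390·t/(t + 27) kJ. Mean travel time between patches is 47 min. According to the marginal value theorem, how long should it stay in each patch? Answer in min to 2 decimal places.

35.62 min

Optimal t* satisfies g'(t*) = g(t*)/(T + t*).
g'(t) = 390·27/(t + 27)². Setting 390·27/(t+27)² = 390t/[(t+27)(47+t)] gives 27(47+t) = t(t+27), so t² = 27×47 = 1269.
t* = √1269 = 35.62 min.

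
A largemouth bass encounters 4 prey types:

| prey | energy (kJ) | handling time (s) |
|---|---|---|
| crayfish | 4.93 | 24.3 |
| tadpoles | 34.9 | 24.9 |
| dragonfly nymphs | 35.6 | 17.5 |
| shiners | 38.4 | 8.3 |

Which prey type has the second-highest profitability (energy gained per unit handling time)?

In descending order of E/h:
shiners: 38.4/8.3 = 4.63 kJ/s
dragonfly nymphs: 35.6/17.5 = 2.03 kJ/s
tadpoles: 34.9/24.9 = 1.4 kJ/s
crayfish: 4.93/24.3 = 0.203 kJ/s

dragonfly nymphs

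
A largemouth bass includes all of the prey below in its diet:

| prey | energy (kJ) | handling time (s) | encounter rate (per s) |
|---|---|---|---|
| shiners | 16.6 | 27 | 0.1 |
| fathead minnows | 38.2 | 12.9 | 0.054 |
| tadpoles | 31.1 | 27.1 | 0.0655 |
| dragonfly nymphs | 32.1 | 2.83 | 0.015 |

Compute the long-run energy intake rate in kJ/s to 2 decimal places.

R = (0.1×16.6 + 0.054×38.2 + 0.0655×31.1 + 0.015×32.1) / (1 + 0.1×27 + 0.054×12.9 + 0.0655×27.1 + 0.015×2.83) = 6.241/6.214 = 1.004 kJ/s.

1.00 kJ/s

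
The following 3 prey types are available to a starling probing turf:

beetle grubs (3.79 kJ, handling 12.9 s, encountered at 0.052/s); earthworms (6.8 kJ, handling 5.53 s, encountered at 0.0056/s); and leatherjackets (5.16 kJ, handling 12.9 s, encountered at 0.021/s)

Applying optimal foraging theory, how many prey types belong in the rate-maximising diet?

3

Profitabilities (E/h, kJ/s): earthworms 1.23, leatherjackets 0.4, beetle grubs 0.294. Add prey in this order while the next type's profitability exceeds the intake rate on those already taken.
Rate on top 1: 0.03694. leatherjackets: 0.4 > 0.03694 → include.
Rate on top 2: 0.1125. beetle grubs: 0.294 > 0.1125 → include.
Optimal diet: earthworms, leatherjackets, beetle grubs — 3 of 3 types.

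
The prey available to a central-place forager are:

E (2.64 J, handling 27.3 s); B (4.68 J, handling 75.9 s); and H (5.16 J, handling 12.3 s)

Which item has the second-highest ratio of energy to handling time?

E

Profitability E/h (J/s): E = 2.64/27.3 = 0.0967, B = 4.68/75.9 = 0.0617, H = 5.16/12.3 = 0.42.
Ranked: H > E > B.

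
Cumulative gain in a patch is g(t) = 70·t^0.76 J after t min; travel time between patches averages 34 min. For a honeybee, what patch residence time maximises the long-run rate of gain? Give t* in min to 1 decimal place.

107.7 min

Maximise g(t)/(T+t): set derivative to zero → g'(t)(T+t) = g(t).
g'(t) = 0.76·70·t^-0.24. Setting 0.76·70·t^-0.24 = 70·t^0.76/(34+t) gives 0.76(34+t) = t, so 0.24·t = 0.76×34.
t* = 0.76×34/0.24 = 107.7 min.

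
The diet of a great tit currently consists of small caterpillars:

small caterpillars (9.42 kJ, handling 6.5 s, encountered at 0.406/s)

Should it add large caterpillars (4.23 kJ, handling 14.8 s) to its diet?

Current rate: (0.406×9.42)/(1 + 0.406×6.5) = 1.051 kJ/s.
Profitability of large caterpillars: 4.23/14.8 = 0.2858 kJ/s.
0.2858 < 1.051, so adding large caterpillars would lower the average — exclude it.

No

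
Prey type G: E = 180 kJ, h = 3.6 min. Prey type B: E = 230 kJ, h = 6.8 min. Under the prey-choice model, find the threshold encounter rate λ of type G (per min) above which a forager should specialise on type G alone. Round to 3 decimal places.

Drop type B once their profitability E₂/h₂ falls below the rate achievable on type G alone: E₂/h₂ = λE₁/(1 + λh₁).
Solve for λ: λE₁h₂ = E₂(1 + λh₁) → λ(E₁h₂ − E₂h₁) = E₂ → λ = E₂/(E₁h₂ − E₂h₁).
λ = 230/(180×6.8 − 230×3.6) = 230/396 = 0.5808 per min.

0.581 per min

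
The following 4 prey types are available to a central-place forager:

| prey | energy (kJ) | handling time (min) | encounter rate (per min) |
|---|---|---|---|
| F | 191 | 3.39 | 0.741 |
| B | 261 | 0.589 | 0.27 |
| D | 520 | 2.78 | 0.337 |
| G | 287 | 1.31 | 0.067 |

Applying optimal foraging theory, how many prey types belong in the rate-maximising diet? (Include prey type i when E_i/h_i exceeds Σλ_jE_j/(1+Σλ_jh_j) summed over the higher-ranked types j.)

Profitabilities (E/h, kJ/min): B 443, G 219, D 187, F 56.3. Add prey in this order while the next type's profitability exceeds the intake rate on those already taken.
Rate on top 1: 60.8. G: 219 > 60.8 → include.
Rate on top 2: 71.94. D: 187 > 71.94 → include.
Rate on top 3: 121.3. F: 56.3 < 121.3 → exclude; stop.
Optimal diet: B, G, D — 3 of 4 types.

3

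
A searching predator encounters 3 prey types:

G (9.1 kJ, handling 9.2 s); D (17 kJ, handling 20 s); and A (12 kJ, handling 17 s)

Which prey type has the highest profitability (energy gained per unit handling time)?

Profitability E/h (kJ/s): G = 9.1/9.2 = 0.989, D = 17/20 = 0.85, A = 12/17 = 0.706.
Ranked: G > D > A.

G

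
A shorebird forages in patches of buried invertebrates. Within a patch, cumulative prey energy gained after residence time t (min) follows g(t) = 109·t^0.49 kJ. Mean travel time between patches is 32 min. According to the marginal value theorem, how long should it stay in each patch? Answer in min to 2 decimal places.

By the marginal value theorem, leave when the instantaneous gain rate g'(t) equals the habitat-wide average g(t)/(T + t).
g'(t) = 0.49·109·t^-0.51. Setting 0.49·109·t^-0.51 = 109·t^0.49/(32+t) gives 0.49(32+t) = t, so 0.51·t = 0.49×32.
t* = 0.49×32/0.51 = 30.75 min.

30.75 min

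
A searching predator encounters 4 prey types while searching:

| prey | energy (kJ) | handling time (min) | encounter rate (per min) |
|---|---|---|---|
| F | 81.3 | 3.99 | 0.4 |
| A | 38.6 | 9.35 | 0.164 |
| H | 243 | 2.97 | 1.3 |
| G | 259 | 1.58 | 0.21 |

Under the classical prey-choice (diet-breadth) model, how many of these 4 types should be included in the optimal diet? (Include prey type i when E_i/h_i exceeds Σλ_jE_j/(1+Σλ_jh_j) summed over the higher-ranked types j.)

Profitabilities (E/h, kJ/min): G 164, H 81.8, F 20.4, A 4.13. Add prey in this order while the next type's profitability exceeds the intake rate on those already taken.
Rate on top 1: 40.84. H: 81.8 > 40.84 → include.
Rate on top 2: 71.31. F: 20.4 < 71.31 → exclude; stop.
Optimal diet: G, H — 2 of 4 types.

2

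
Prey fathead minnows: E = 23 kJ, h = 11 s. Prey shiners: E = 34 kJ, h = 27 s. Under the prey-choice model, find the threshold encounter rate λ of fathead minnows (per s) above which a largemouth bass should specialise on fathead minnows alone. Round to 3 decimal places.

Drop shiners once their profitability E₂/h₂ falls below the rate achievable on fathead minnows alone: E₂/h₂ = λE₁/(1 + λh₁).
Solve for λ: λE₁h₂ = E₂(1 + λh₁) → λ(E₁h₂ − E₂h₁) = E₂ → λ = E₂/(E₁h₂ − E₂h₁).
λ = 34/(23×27 − 34×11) = 34/247 = 0.1377 per s.

0.138 per s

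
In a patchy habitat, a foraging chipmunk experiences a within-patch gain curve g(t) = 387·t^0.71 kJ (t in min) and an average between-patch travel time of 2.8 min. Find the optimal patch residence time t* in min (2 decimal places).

6.86 min

Maximise g(t)/(T+t): set derivative to zero → g'(t)(T+t) = g(t).
g'(t) = 0.71·387·t^-0.29. Setting 0.71·387·t^-0.29 = 387·t^0.71/(2.8+t) gives 0.71(2.8+t) = t, so 0.29·t = 0.71×2.8.
t* = 0.71×2.8/0.29 = 6.855 min.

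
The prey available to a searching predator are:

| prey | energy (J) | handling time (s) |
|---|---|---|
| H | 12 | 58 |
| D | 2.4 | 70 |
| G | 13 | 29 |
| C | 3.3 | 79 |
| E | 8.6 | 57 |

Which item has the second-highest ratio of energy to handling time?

H

Profitability E/h (J/s): H = 12/58 = 0.207, D = 2.4/70 = 0.0343, G = 13/29 = 0.448, C = 3.3/79 = 0.0418, E = 8.6/57 = 0.151.
Ranked: G > H > E > C > D.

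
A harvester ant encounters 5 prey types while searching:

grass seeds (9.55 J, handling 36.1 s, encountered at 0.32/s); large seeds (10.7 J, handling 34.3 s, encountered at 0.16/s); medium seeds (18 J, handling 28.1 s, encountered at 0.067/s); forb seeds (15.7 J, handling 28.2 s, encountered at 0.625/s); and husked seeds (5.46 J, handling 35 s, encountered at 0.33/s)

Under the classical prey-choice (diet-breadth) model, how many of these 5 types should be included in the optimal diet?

Rank by E/h (J/s): medium seeds 0.641, forb seeds 0.557, large seeds 0.312, grass seeds 0.265, husked seeds 0.156. Include each in turn until the next type's E/h falls below the running intake rate.
Rate on top 1: 0.4184. forb seeds: 0.557 > 0.4184 → include.
Rate on top 2: 0.5373. large seeds: 0.312 < 0.5373 → exclude; stop.
Optimal diet: medium seeds, forb seeds — 2 of 5 types.

2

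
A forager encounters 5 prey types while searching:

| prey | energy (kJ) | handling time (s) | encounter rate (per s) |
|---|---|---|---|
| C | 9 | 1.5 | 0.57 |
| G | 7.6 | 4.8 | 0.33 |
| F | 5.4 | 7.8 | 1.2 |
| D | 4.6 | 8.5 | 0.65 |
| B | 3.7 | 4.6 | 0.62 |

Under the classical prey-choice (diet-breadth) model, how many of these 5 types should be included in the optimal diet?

1

Profitabilities (E/h, kJ/s): C 6, G 1.58, B 0.804, F 0.692, D 0.541. Add prey in this order while the next type's profitability exceeds the intake rate on those already taken.
Rate on top 1: 2.765. G: 1.58 < 2.765 → exclude; stop.
Optimal diet: C — 1 of 5 types.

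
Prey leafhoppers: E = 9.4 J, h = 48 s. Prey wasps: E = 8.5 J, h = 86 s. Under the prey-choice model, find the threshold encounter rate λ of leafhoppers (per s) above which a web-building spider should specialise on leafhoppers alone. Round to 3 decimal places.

The zero-one rule: include wasps iff E₂/h₂ > λE₁/(1+λh₁). Equality gives the switch point.
λE₁h₂ = E₂ + λE₂h₁ ⇒ λ = E₂/(E₁h₂ − E₂h₁) = 8.5/(808.4 − 408) = 0.02123 per s.

0.021 per s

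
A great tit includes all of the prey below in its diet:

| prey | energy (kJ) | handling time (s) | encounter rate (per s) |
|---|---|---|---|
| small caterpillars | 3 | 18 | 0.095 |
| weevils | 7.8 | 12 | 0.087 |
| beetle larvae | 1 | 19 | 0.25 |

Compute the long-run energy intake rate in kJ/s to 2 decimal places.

Energy encountered per unit search time: 0.095×3 + 0.087×7.8 + 0.25×1 = 1.214 kJ/s.
Handling time per unit search time: 0.095×18 + 0.087×12 + 0.25×19 = 7.504.
Rate = 1.214/(1 + 7.504) = 0.1427 kJ/s.

0.14 kJ/s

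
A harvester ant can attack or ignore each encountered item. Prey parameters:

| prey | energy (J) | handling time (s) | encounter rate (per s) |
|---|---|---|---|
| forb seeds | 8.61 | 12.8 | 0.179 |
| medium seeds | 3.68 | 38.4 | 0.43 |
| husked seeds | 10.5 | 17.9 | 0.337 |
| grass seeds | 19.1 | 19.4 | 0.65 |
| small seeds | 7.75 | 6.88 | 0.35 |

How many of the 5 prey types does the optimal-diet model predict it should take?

2

E/h in descending order: small seeds 1.13, grass seeds 0.985, forb seeds 0.673, husked seeds 0.587, medium seeds 0.0958 J/s. The optimal diet is the largest prefix of this list for which every included type satisfies E_i/h_i > R on the types above it.
Rate on top 1: 0.7959. grass seeds: 0.985 > 0.7959 → include.
Rate on top 2: 0.9444. forb seeds: 0.673 < 0.9444 → exclude; stop.
Optimal diet: small seeds, grass seeds — 2 of 5 types.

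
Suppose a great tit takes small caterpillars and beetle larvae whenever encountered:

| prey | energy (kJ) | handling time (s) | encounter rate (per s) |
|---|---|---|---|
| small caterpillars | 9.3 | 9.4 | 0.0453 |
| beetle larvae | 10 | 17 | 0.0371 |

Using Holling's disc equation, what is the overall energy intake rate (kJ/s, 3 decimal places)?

0.385 kJ/s

R = Σλ_iE_i / (1 + Σλ_ih_i)
Numerator: 0.0453×9.3 + 0.0371×10 = 0.7923
Denominator: 1 + 0.0453×9.4 + 0.0371×17 = 2.057
R = 0.7923/2.057 = 0.3853 kJ/s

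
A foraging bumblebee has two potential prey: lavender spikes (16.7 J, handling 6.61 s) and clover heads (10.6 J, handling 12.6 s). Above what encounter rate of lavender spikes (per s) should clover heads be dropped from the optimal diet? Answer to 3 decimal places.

At the threshold, the rate on lavender spikes alone equals the profitability of clover heads: λ·16.7/(1 + λ·6.61) = 10.6/12.6 = 0.8413.
Rearranging, λ(16.7 − 0.8413×6.61) = 0.8413, so λ = 0.8413/11.14 = 0.07552 per s.

0.076 per s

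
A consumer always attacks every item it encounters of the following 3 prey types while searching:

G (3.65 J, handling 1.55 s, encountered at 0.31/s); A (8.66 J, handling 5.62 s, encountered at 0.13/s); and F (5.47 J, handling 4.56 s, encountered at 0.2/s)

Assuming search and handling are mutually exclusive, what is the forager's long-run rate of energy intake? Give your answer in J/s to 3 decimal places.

Energy encountered per unit search time: 0.31×3.65 + 0.13×8.66 + 0.2×5.47 = 3.351 J/s.
Handling time per unit search time: 0.31×1.55 + 0.13×5.62 + 0.2×4.56 = 2.123.
Rate = 3.351/(1 + 2.123) = 1.073 J/s.

1.073 J/s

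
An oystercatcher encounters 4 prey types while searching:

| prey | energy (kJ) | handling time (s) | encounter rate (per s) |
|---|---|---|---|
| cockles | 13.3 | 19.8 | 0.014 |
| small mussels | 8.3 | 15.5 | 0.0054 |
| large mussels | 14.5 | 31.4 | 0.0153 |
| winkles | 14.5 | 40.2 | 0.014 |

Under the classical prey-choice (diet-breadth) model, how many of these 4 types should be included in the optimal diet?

4

E/h in descending order: cockles 0.672, small mussels 0.535, large mussels 0.462, winkles 0.361 kJ/s. The optimal diet is the largest prefix of this list for which every included type satisfies E_i/h_i > R on the types above it.
Rate on top 1: 0.1458. small mussels: 0.535 > 0.1458 → include.
Rate on top 2: 0.1698. large mussels: 0.462 > 0.1698 → include.
Rate on top 3: 0.2459. winkles: 0.361 > 0.2459 → include.
Optimal diet: cockles, small mussels, large mussels, winkles — 4 of 4 types.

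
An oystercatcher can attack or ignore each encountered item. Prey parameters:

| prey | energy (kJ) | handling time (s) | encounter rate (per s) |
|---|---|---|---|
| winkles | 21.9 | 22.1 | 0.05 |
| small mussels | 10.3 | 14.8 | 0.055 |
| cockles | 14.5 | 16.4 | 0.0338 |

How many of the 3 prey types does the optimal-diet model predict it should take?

E/h in descending order: winkles 0.991, cockles 0.884, small mussels 0.696 kJ/s. The optimal diet is the largest prefix of this list for which every included type satisfies E_i/h_i > R on the types above it.
Rate on top 1: 0.5202. cockles: 0.884 > 0.5202 → include.
Rate on top 2: 0.5961. small mussels: 0.696 > 0.5961 → include.
Optimal diet: winkles, cockles, small mussels — 3 of 3 types.

3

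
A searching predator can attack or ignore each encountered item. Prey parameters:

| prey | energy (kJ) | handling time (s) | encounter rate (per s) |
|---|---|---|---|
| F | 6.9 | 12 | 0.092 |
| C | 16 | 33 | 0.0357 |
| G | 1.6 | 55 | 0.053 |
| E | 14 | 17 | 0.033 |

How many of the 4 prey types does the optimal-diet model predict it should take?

Profitabilities (E/h, kJ/s): E 0.824, F 0.575, C 0.485, G 0.0291. Add prey in this order while the next type's profitability exceeds the intake rate on those already taken.
Rate on top 1: 0.296. F: 0.575 > 0.296 → include.
Rate on top 2: 0.4116. C: 0.485 > 0.4116 → include.
Rate on top 3: 0.434. G: 0.0291 < 0.434 → exclude; stop.
Optimal diet: E, F, C — 3 of 4 types.

3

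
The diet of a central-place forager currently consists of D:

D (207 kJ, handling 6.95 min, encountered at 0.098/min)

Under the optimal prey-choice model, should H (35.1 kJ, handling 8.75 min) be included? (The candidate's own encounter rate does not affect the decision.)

No

Intake rate on the current diet: R = (0.098×207) / (1 + 0.098×6.95) = 20.29/1.681 = 12.07 kJ/min.
H: E/h = 35.1/8.75 = 4.011 kJ/min.
4.011 < 12.07, so adding H would lower the average — exclude it.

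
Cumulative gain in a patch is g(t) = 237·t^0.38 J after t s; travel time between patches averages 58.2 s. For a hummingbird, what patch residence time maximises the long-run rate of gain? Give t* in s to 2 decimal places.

35.67 s

By the marginal value theorem, leave when the instantaneous gain rate g'(t) equals the habitat-wide average g(t)/(T + t).
g'(t) = 0.38·237·t^-0.62. Setting 0.38·237·t^-0.62 = 237·t^0.38/(58.2+t) gives 0.38(58.2+t) = t, so 0.62·t = 0.38×58.2.
t* = 0.38×58.2/0.62 = 35.67 s.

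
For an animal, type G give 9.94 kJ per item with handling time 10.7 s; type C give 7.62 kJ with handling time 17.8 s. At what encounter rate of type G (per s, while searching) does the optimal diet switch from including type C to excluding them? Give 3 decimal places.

0.080 per s

The zero-one rule: include type C iff E₂/h₂ > λE₁/(1+λh₁). Equality gives the switch point.
λE₁h₂ = E₂ + λE₂h₁ ⇒ λ = E₂/(E₁h₂ − E₂h₁) = 7.62/(176.9 − 81.53) = 0.07988 per s.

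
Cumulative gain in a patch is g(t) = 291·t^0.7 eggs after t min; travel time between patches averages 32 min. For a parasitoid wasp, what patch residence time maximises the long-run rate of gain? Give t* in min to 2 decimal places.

74.67 min

Maximise g(t)/(T+t): set derivative to zero → g'(t)(T+t) = g(t).
g'(t) = 0.7·291·t^-0.3. Setting 0.7·291·t^-0.3 = 291·t^0.7/(32+t) gives 0.7(32+t) = t, so 0.30·t = 0.7×32.
t* = 0.7×32/0.30 = 74.67 min.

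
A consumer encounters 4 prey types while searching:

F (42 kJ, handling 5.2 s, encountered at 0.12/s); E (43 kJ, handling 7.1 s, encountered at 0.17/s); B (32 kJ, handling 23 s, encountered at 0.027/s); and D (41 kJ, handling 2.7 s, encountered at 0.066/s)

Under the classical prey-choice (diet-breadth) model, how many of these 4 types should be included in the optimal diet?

3

Profitabilities (E/h, kJ/s): D 15.2, F 8.08, E 6.06, B 1.39. Add prey in this order while the next type's profitability exceeds the intake rate on those already taken.
Rate on top 1: 2.297. F: 8.08 > 2.297 → include.
Rate on top 2: 4.298. E: 6.06 > 4.298 → include.
Rate on top 3: 5.003. B: 1.39 < 5.003 → exclude; stop.
Optimal diet: D, F, E — 3 of 4 types.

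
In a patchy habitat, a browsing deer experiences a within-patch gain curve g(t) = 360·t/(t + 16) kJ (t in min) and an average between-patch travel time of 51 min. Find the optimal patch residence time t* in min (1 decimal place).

28.6 min

Maximise g(t)/(T+t): set derivative to zero → g'(t)(T+t) = g(t).
g'(t) = 360·16/(t + 16)². Setting 360·16/(t+16)² = 360t/[(t+16)(51+t)] gives 16(51+t) = t(t+16), so t² = 16×51 = 816.
t* = √816 = 28.57 min.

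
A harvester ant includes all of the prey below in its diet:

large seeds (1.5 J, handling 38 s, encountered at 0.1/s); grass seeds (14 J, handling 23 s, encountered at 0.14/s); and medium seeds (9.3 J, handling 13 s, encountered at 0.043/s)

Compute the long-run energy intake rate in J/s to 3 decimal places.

0.293 J/s

R = Σλ_iE_i / (1 + Σλ_ih_i)
Numerator: 0.1×1.5 + 0.14×14 + 0.043×9.3 = 2.51
Denominator: 1 + 0.1×38 + 0.14×23 + 0.043×13 = 8.579
R = 2.51/8.579 = 0.2926 J/s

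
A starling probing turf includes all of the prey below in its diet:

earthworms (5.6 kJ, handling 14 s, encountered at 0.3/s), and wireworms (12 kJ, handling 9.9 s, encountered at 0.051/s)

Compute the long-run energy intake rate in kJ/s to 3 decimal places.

0.402 kJ/s

Energy encountered per unit search time: 0.3×5.6 + 0.051×12 = 2.292 kJ/s.
Handling time per unit search time: 0.3×14 + 0.051×9.9 = 4.705.
Rate = 2.292/(1 + 4.705) = 0.4018 kJ/s.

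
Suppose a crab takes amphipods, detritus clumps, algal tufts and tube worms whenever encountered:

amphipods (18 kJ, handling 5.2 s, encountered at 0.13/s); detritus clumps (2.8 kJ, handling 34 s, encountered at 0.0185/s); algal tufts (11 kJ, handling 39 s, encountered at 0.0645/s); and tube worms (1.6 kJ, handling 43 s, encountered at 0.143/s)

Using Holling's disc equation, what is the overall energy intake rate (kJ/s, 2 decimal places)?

Energy encountered per unit search time: 0.13×18 + 0.0185×2.8 + 0.0645×11 + 0.143×1.6 = 3.33 kJ/s.
Handling time per unit search time: 0.13×5.2 + 0.0185×34 + 0.0645×39 + 0.143×43 = 9.97.
Rate = 3.33/(1 + 9.97) = 0.3036 kJ/s.

0.30 kJ/s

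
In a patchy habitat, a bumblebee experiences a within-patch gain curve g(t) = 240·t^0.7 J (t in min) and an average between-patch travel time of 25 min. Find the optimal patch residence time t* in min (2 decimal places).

Optimal t* satisfies g'(t*) = g(t*)/(T + t*).
g'(t) = 0.7·240·t^-0.3. Setting 0.7·240·t^-0.3 = 240·t^0.7/(25+t) gives 0.7(25+t) = t, so 0.30·t = 0.7×25.
t* = 0.7×25/0.30 = 58.33 min.

58.33 min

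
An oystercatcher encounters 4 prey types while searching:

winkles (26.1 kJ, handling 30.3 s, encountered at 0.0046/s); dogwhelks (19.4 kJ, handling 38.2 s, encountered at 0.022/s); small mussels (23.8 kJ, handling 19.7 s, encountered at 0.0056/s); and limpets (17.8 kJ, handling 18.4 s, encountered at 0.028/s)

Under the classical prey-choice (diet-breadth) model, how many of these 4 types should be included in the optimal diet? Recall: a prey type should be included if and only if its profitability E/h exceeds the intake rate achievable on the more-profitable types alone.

E/h in descending order: small mussels 1.21, limpets 0.967, winkles 0.861, dogwhelks 0.508 kJ/s. The optimal diet is the largest prefix of this list for which every included type satisfies E_i/h_i > R on the types above it.
Rate on top 1: 0.12. limpets: 0.967 > 0.12 → include.
Rate on top 2: 0.3886. winkles: 0.861 > 0.3886 → include.
Rate on top 3: 0.4259. dogwhelks: 0.508 > 0.4259 → include.
Optimal diet: small mussels, limpets, winkles, dogwhelks — 4 of 4 types.

4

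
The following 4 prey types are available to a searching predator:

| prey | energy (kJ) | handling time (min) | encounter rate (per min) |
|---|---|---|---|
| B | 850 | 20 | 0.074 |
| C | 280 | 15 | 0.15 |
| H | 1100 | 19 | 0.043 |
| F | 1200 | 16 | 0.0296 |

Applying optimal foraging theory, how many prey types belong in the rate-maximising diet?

3

Profitabilities (E/h, kJ/min): F 75, H 57.9, B 42.5, C 18.7. Add prey in this order while the next type's profitability exceeds the intake rate on those already taken.
Rate on top 1: 24.1. H: 57.9 > 24.1 → include.
Rate on top 2: 36.16. B: 42.5 > 36.16 → include.
Rate on top 3: 38.65. C: 18.7 < 38.65 → exclude; stop.
Optimal diet: F, H, B — 3 of 4 types.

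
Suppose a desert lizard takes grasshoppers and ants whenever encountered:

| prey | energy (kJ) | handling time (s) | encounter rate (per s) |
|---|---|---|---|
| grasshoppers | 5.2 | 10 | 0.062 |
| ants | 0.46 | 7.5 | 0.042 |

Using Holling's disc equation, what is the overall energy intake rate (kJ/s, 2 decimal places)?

R = (0.062×5.2 + 0.042×0.46) / (1 + 0.062×10 + 0.042×7.5) = 0.3417/1.935 = 0.1766 kJ/s.

0.18 kJ/s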